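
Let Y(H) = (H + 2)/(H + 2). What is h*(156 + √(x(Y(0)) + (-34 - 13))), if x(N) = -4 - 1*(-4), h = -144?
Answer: -22464 - 144*I*√47 ≈ -22464.0 - 987.21*I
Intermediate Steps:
Y(H) = 1 (Y(H) = (2 + H)/(2 + H) = 1)
x(N) = 0 (x(N) = -4 + 4 = 0)
h*(156 + √(x(Y(0)) + (-34 - 13))) = -144*(156 + √(0 + (-34 - 13))) = -144*(156 + √(0 - 47)) = -144*(156 + √(-47)) = -144*(156 + I*√47) = -22464 - 144*I*√47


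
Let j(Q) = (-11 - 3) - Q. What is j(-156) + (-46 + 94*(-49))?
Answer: -4510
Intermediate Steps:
j(Q) = -14 - Q
j(-156) + (-46 + 94*(-49)) = (-14 - 1*(-156)) + (-46 + 94*(-49)) = (-14 + 156) + (-46 - 4606) = 142 - 4652 = -4510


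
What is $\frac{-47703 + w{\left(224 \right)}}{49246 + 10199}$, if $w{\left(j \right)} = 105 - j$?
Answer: $- \frac{47822}{59445} \approx -0.80447$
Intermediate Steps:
$\frac{-47703 + w{\left(224 \right)}}{49246 + 10199} = \frac{-47703 + \left(105 - 224\right)}{49246 + 10199} = \frac{-47703 + \left(105 - 224\right)}{59445} = \left(-47703 - 119\right) \frac{1}{59445} = \left(-47822\right) \frac{1}{59445} = - \frac{47822}{59445}$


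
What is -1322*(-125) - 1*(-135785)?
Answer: 301035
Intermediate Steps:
-1322*(-125) - 1*(-135785) = 165250 + 135785 = 301035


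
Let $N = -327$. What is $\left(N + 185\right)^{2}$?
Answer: $20164$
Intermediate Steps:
$\left(N + 185\right)^{2} = \left(-327 + 185\right)^{2} = \left(-142\right)^{2} = 20164$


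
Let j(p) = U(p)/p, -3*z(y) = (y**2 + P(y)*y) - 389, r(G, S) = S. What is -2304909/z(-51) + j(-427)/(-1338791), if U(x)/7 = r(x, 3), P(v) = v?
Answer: 564699830792916/393059666063 ≈ 1436.7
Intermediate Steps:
U(x) = 21 (U(x) = 7*3 = 21)
z(y) = 389/3 - 2*y**2/3 (z(y) = -((y**2 + y*y) - 389)/3 = -((y**2 + y**2) - 389)/3 = -(2*y**2 - 389)/3 = -(-389 + 2*y**2)/3 = 389/3 - 2*y**2/3)
j(p) = 21/p
-2304909/z(-51) + j(-427)/(-1338791) = -2304909/(389/3 - 2/3*(-51)**2) + (21/(-427))/(-1338791) = -2304909/(389/3 - 2/3*2601) + (21*(-1/427))*(-1/1338791) = -2304909/(389/3 - 1734) - 3/61*(-1/1338791) = -2304909/(-4813/3) + 3/81666251 = -2304909*(-3/4813) + 3/81666251 = 6914727/4813 + 3/81666251 = 564699830792916/393059666063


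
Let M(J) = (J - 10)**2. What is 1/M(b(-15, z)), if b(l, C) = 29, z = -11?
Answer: 1/361 ≈ 0.0027701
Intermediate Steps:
M(J) = (-10 + J)**2
1/M(b(-15, z)) = 1/((-10 + 29)**2) = 1/(19**2) = 1/361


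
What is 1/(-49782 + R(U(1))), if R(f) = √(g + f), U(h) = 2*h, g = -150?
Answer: -24891/1239123836 - I*√37/1239123836 ≈ -2.0088e-5 - 4.9089e-9*I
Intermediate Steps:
R(f) = √(-150 + f)
1/(-49782 + R(U(1))) = 1/(-49782 + √(-150 + 2*1)) = 1/(-49782 + √(-150 + 2)) = 1/(-49782 + √(-148)) = 1/(-49782 + 2*I*√37)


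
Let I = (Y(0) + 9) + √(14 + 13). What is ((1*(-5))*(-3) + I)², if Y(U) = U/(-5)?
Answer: 603 + 144*√3 ≈ 852.42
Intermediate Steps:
Y(U) = -U/5 (Y(U) = U*(-⅕) = -U/5)
I = 9 + 3*√3 (I = (-⅕*0 + 9) + √(14 + 13) = (0 + 9) + √27 = 9 + 3*√3 ≈ 14.196)
((1*(-5))*(-3) + I)² = ((1*(-5))*(-3) + (9 + 3*√3))² = (-5*(-3) + (9 + 3*√3))² = (15 + (9 + 3*√3))² = (24 + 3*√3)²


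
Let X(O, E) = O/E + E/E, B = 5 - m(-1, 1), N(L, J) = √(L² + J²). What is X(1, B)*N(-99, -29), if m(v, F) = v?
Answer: 7*√10642/6 ≈ 120.35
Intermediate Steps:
N(L, J) = √(J² + L²)
B = 6 (B = 5 - 1*(-1) = 5 + 1 = 6)
X(O, E) = 1 + O/E (X(O, E) = O/E + 1 = 1 + O/E)
X(1, B)*N(-99, -29) = ((6 + 1)/6)*√((-29)² + (-99)²) = ((⅙)*7)*√(841 + 9801) = 7*√10642/6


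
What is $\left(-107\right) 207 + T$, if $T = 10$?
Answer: $-22139$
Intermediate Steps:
$\left(-107\right) 207 + T = \left(-107\right) 207 + 10 = -22149 + 10 = -22139$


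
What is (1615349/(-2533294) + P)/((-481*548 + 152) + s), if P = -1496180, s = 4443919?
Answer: -3790265432269/10590392501002 ≈ -0.35790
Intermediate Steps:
(1615349/(-2533294) + P)/((-481*548 + 152) + s) = (1615349/(-2533294) - 1496180)/((-481*548 + 152) + 4443919) = (1615349*(-1/2533294) - 1496180)/((-263588 + 152) + 4443919) = (-1615349/2533294 - 1496180)/(-263436 + 4443919) = -3790265432269/2533294/4180483 = -3790265432269/2533294*1/4180483 = -3790265432269/10590392501002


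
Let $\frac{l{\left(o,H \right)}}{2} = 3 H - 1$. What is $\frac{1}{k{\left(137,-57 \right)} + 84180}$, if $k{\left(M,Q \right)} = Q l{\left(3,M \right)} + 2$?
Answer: $\frac{1}{37442} \approx 2.6708 \cdot 10^{-5}$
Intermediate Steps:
$l{\left(o,H \right)} = -2 + 6 H$ ($l{\left(o,H \right)} = 2 \left(3 H - 1\right) = 2 \left(-1 + 3 H\right) = -2 + 6 H$)
$k{\left(M,Q \right)} = 2 + Q \left(-2 + 6 M\right)$ ($k{\left(M,Q \right)} = Q \left(-2 + 6 M\right) + 2 = 2 + Q \left(-2 + 6 M\right)$)
$\frac{1}{k{\left(137,-57 \right)} + 84180} = \frac{1}{\left(2 + 2 \left(-57\right) \left(-1 + 3 \cdot 137\right)\right) + 84180} = \frac{1}{\left(2 + 2 \left(-57\right) \left(-1 + 411\right)\right) + 84180} = \frac{1}{\left(2 + 2 \left(-57\right) 410\right) + 84180} = \frac{1}{\left(2 - 46740\right) + 84180} = \frac{1}{-46738 + 84180} = \frac{1}{37442}$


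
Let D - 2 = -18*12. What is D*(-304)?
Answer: 65056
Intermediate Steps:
D = -214 (D = 2 - 18*12 = 2 - 216 = -214)
D*(-304) = -214*(-304) = 65056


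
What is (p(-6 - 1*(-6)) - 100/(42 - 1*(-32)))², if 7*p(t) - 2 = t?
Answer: 76176/67081 ≈ 1.1356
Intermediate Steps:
p(t) = 2/7 + t/7
(p(-6 - 1*(-6)) - 100/(42 - 1*(-32)))² = ((2/7 + (-6 - 1*(-6))/7) - 100/(42 - 1*(-32)))² = ((2/7 + (-6 + 6)/7) - 100/(42 + 32))² = ((2/7 + (⅐)*0) - 100/74)² = ((2/7 + 0) - 100*1/74)² = (2/7 - 50/37)² = (-276/259)² = 76176/67081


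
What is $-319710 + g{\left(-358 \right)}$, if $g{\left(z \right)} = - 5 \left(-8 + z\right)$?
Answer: $-317880$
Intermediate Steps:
$g{\left(z \right)} = 40 - 5 z$
$-319710 + g{\left(-358 \right)} = -319710 + \left(40 - -1790\right) = -319710 + \left(40 + 1790\right) = -319710 + 1830 = -317880$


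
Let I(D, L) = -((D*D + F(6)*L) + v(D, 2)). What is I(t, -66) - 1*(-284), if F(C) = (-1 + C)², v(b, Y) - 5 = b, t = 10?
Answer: 1819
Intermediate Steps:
v(b, Y) = 5 + b
I(D, L) = -5 - D - D² - 25*L (I(D, L) = -((D*D + (-1 + 6)²*L) + (5 + D)) = -((D² + 5²*L) + (5 + D)) = -((D² + 25*L) + (5 + D)) = -(5 + D + D² + 25*L) = -5 - D - D² - 25*L)
I(t, -66) - 1*(-284) = (-5 - 1*10 - 1*10² - 25*(-66)) - 1*(-284) = (-5 - 10 - 1*100 + 1650) + 284 = (-5 - 10 - 100 + 1650) + 284 = 1535 + 284 = 1819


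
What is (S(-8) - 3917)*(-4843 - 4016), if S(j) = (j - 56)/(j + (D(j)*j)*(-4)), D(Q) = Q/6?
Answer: 659100741/19 ≈ 3.4690e+7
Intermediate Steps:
D(Q) = Q/6 (D(Q) = Q*(⅙) = Q/6)
S(j) = (-56 + j)/(j - 2*j²/3) (S(j) = (j - 56)/(j + ((j/6)*j)*(-4)) = (-56 + j)/(j + (j²/6)*(-4)) = (-56 + j)/(j - 2*j²/3))
(S(-8) - 3917)*(-4843 - 4016) = (3*(56 - 1*(-8))/(-8*(-3 + 2*(-8))) - 3917)*(-4843 - 4016) = (3*(-⅛)*(56 + 8)/(-3 - 16) - 3917)*(-8859) = (3*(-⅛)*64/(-19) - 3917)*(-8859) = (3*(-⅛)*(-1/19)*64 - 3917)*(-8859) = (24/19 - 3917)*(-8859) = -74399/19*(-8859) = 659100741/19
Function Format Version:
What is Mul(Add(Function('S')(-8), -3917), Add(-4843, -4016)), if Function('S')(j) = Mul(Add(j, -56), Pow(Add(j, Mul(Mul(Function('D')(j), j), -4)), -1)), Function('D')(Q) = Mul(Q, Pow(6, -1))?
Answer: Rational(659100741, 19) ≈ 3.4690e+7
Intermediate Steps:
Function('D')(Q) = Mul(Rational(1, 6), Q) (Function('D')(Q) = Mul(Q, Rational(1, 6)) = Mul(Rational(1, 6), Q))
Function('S')(j) = Mul(Pow(Add(j, Mul(Rational(-2, 3), Pow(j, 2))), -1), Add(-56, j)) (Function('S')(j) = Mul(Add(j, -56), Pow(Add(j, Mul(Mul(Mul(Rational(1, 6), j), j), -4)), -1)) = Mul(Add(-56, j), Pow(Add(j, Mul(Mul(Rational(1, 6), Pow(j, 2)), -4)), -1)) = Mul(Add(-56, j), Pow(Add(j, Mul(Rational(-2, 3), Pow(j, 2))), -1)) = Mul(Pow(Add(j, Mul(Rational(-2, 3), Pow(j, 2))), -1), Add(-56, j)))
Mul(Add(Function('S')(-8), -3917), Add(-4843, -4016)) = Mul(Add(Mul(3, Pow(-8, -1), Pow(Add(-3, Mul(2, -8)), -1), Add(56, Mul(-1, -8))), -3917), Add(-4843, -4016)) = Mul(Add(Mul(3, Rational(-1, 8), Pow(Add(-3, -16), -1), Add(56, 8)), -3917), -8859) = Mul(Add(Mul(3, Rational(-1, 8), Pow(-19, -1), 64), -3917), -8859) = Mul(Add(Mul(3, Rational(-1, 8), Rational(-1, 19), 64), -3917), -8859) = Mul(Add(Rational(24, 19), -3917), -8859) = Mul(Rational(-74399, 19), -8859) = Rational(659100741, 19)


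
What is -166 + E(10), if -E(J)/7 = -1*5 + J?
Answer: -201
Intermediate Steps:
E(J) = 35 - 7*J (E(J) = -7*(-1*5 + J) = -7*(-5 + J) = 35 - 7*J)
-166 + E(10) = -166 + (35 - 7*10) = -166 + (35 - 70) = -166 - 35 = -201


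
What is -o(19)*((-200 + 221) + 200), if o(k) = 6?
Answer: -1326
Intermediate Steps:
-o(19)*((-200 + 221) + 200) = -6*((-200 + 221) + 200) = -6*(21 + 200) = -6*221 = -1*1326 = -1326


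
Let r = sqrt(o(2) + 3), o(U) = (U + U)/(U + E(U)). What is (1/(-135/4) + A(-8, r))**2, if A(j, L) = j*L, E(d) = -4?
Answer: 1175056/18225 ≈ 64.475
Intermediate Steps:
o(U) = 2*U/(-4 + U) (o(U) = (U + U)/(U - 4) = (2*U)/(-4 + U) = 2*U/(-4 + U))
r = 1 (r = sqrt(2*2/(-4 + 2) + 3) = sqrt(2*2/(-2) + 3) = sqrt(2*2*(-1/2) + 3) = sqrt(-2 + 3) = sqrt(1) = 1)
A(j, L) = L*j
(1/(-135/4) + A(-8, r))**2 = (1/(-135/4) + 1*(-8))**2 = (1/(-135*1/4) - 8)**2 = (1/(-135/4) - 8)**2 = (-4/135 - 8)**2 = (-1084/135)**2 = 1175056/18225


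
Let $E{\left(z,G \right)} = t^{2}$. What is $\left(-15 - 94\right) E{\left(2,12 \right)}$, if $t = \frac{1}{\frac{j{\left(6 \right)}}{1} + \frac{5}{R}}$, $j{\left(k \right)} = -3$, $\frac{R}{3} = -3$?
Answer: $- \frac{8829}{1024} \approx -8.6221$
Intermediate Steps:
$R = -9$ ($R = 3 \left(-3\right) = -9$)
$t = - \frac{9}{32}$ ($t = \frac{1}{- \frac{3}{1} + \frac{5}{-9}} = \frac{1}{\left(-3\right) 1 + 5 \left(- \frac{1}{9}\right)} = \frac{1}{-3 - \frac{5}{9}} = \frac{1}{- \frac{32}{9}} = - \frac{9}{32} \approx -0.28125$)
$E{\left(z,G \right)} = \frac{81}{1024}$ ($E{\left(z,G \right)} = \left(- \frac{9}{32}\right)^{2} = \frac{81}{1024}$)
$\left(-15 - 94\right) E{\left(2,12 \right)} = \left(-15 - 94\right) \frac{81}{1024} = \left(-109\right) \frac{81}{1024} = - \frac{8829}{1024}$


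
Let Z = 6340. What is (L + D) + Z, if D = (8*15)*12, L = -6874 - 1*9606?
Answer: -8700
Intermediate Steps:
L = -16480 (L = -6874 - 9606 = -16480)
D = 1440 (D = 120*12 = 1440)
(L + D) + Z = (-16480 + 1440) + 6340 = -15040 + 6340 = -8700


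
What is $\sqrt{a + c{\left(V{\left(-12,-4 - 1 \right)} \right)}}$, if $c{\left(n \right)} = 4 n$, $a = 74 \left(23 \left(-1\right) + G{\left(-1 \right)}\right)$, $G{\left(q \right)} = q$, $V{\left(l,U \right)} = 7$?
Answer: $2 i \sqrt{437} \approx 41.809 i$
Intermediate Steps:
$a = -1776$ ($a = 74 \left(23 \left(-1\right) - 1\right) = 74 \left(-23 - 1\right) = 74 \left(-24\right) = -1776$)
$\sqrt{a + c{\left(V{\left(-12,-4 - 1 \right)} \right)}} = \sqrt{-1776 + 4 \cdot 7} = \sqrt{-1776 + 28} = \sqrt{-1748} = 2 i \sqrt{437}$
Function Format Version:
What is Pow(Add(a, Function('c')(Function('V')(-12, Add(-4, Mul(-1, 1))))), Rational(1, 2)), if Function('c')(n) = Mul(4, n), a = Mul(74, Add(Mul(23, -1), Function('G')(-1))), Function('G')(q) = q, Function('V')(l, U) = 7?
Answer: Mul(2, I, Pow(437, Rational(1, 2))) ≈ Mul(41.809, I)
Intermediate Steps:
a = -1776 (a = Mul(74, Add(Mul(23, -1), -1)) = Mul(74, Add(-23, -1)) = Mul(74, -24) = -1776)
Pow(Add(a, Function('c')(Function('V')(-12, Add(-4, Mul(-1, 1))))), Rational(1, 2)) = Pow(Add(-1776, Mul(4, 7)), Rational(1, 2)) = Pow(Add(-1776, 28), Rational(1, 2)) = Pow(-1748, Rational(1, 2)) = Mul(2, I, Pow(437, Rational(1, 2)))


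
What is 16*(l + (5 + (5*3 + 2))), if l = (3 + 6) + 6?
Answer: 592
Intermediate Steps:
l = 15 (l = 9 + 6 = 15)
16*(l + (5 + (5*3 + 2))) = 16*(15 + (5 + (5*3 + 2))) = 16*(15 + (5 + (15 + 2))) = 16*(15 + (5 + 17)) = 16*(15 + 22) = 16*37 = 592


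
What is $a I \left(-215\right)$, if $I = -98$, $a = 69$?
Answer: $1453830$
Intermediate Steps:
$a I \left(-215\right) = 69 \left(-98\right) \left(-215\right) = \left(-6762\right) \left(-215\right) = 1453830$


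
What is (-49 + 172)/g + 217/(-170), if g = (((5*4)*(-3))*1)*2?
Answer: -313/136 ≈ -2.3015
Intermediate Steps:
g = -120 (g = ((20*(-3))*1)*2 = -60*1*2 = -60*2 = -120)
(-49 + 172)/g + 217/(-170) = (-49 + 172)/(-120) + 217/(-170) = 123*(-1/120) + 217*(-1/170) = -41/40 - 217/170 = -313/136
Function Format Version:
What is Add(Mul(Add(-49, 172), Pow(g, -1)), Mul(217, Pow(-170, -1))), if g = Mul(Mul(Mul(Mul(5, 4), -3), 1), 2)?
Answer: Rational(-313, 136) ≈ -2.3015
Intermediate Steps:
g = -120 (g = Mul(Mul(Mul(20, -3), 1), 2) = Mul(Mul(-60, 1), 2) = Mul(-60, 2) = -120)
Add(Mul(Add(-49, 172), Pow(g, -1)), Mul(217, Pow(-170, -1))) = Add(Mul(Add(-49, 172), Pow(-120, -1)), Mul(217, Pow(-170, -1))) = Add(Mul(123, Rational(-1, 120)), Mul(217, Rational(-1, 170))) = Add(Rational(-41, 40), Rational(-217, 170)) = Rational(-313, 136)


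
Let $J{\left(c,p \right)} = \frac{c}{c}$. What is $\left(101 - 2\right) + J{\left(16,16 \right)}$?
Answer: $100$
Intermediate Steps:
$J{\left(c,p \right)} = 1$
$\left(101 - 2\right) + J{\left(16,16 \right)} = \left(101 - 2\right) + 1 = 99 + 1 = 100$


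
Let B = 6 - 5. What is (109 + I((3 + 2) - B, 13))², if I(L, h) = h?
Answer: 14884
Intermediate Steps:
B = 1
(109 + I((3 + 2) - B, 13))² = (109 + 13)² = 122² = 14884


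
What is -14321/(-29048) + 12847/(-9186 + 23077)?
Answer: 19728023/13913992 ≈ 1.4179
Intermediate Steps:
-14321/(-29048) + 12847/(-9186 + 23077) = -14321*(-1/29048) + 12847/13891 = 14321/29048 + 12847*(1/13891) = 14321/29048 + 443/479 = 19728023/13913992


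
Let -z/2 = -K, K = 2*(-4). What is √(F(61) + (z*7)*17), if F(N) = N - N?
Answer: 4*I*√119 ≈ 43.635*I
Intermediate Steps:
F(N) = 0
K = -8
z = -16 (z = -(-2)*(-8) = -2*8 = -16)
√(F(61) + (z*7)*17) = √(0 - 16*7*17) = √(0 - 112*17) = √(0 - 1904) = √(-1904) = 4*I*√119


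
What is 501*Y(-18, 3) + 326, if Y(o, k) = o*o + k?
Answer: 164153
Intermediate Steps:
Y(o, k) = k + o**2 (Y(o, k) = o**2 + k = k + o**2)
501*Y(-18, 3) + 326 = 501*(3 + (-18)**2) + 326 = 501*(3 + 324) + 326 = 501*327 + 326 = 163827 + 326 = 164153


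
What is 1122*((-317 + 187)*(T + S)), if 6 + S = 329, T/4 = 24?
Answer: -61115340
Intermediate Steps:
T = 96 (T = 4*24 = 96)
S = 323 (S = -6 + 329 = 323)
1122*((-317 + 187)*(T + S)) = 1122*((-317 + 187)*(96 + 323)) = 1122*(-130*419) = 1122*(-54470) = -61115340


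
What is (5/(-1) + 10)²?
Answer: 25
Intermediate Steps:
(5/(-1) + 10)² = (5*(-1) + 10)² = (-5 + 10)² = 5² = 25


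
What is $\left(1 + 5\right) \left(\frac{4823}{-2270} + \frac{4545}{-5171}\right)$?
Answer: $- \frac{105770649}{5869085} \approx -18.022$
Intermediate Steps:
$\left(1 + 5\right) \left(\frac{4823}{-2270} + \frac{4545}{-5171}\right) = 6 \left(4823 \left(- \frac{1}{2270}\right) + 4545 \left(- \frac{1}{5171}\right)\right) = 6 \left(- \frac{4823}{2270} - \frac{4545}{5171}\right) = 6 \left(- \frac{35256883}{11738170}\right) = - \frac{105770649}{5869085}$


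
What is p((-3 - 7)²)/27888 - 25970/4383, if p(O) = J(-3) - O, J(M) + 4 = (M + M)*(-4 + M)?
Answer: -120753851/20372184 ≈ -5.9274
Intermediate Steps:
J(M) = -4 + 2*M*(-4 + M) (J(M) = -4 + (M + M)*(-4 + M) = -4 + (2*M)*(-4 + M) = -4 + 2*M*(-4 + M))
p(O) = 38 - O (p(O) = (-4 - 8*(-3) + 2*(-3)²) - O = (-4 + 24 + 2*9) - O = (-4 + 24 + 18) - O = 38 - O)
p((-3 - 7)²)/27888 - 25970/4383 = (38 - (-3 - 7)²)/27888 - 25970/4383 = (38 - 1*(-10)²)*(1/27888) - 25970*1/4383 = (38 - 1*100)*(1/27888) - 25970/4383 = (38 - 100)*(1/27888) - 25970/4383 = -62*1/27888 - 25970/4383 = -31/13944 - 25970/4383 = -120753851/20372184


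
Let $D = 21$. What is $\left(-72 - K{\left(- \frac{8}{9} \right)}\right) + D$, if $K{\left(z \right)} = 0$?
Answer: $-51$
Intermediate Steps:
$\left(-72 - K{\left(- \frac{8}{9} \right)}\right) + D = \left(-72 - 0\right) + 21 = \left(-72 + 0\right) + 21 = -72 + 21 = -51$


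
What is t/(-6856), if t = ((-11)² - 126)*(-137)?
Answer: -685/6856 ≈ -0.099913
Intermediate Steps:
t = 685 (t = (121 - 126)*(-137) = -5*(-137) = 685)
t/(-6856) = 685/(-6856) = 685*(-1/6856) = -685/6856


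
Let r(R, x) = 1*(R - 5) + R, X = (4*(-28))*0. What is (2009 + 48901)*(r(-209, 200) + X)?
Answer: -21534930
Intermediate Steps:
X = 0 (X = -112*0 = 0)
r(R, x) = -5 + 2*R (r(R, x) = 1*(-5 + R) + R = (-5 + R) + R = -5 + 2*R)
(2009 + 48901)*(r(-209, 200) + X) = (2009 + 48901)*((-5 + 2*(-209)) + 0) = 50910*((-5 - 418) + 0) = 50910*(-423 + 0) = 50910*(-423) = -21534930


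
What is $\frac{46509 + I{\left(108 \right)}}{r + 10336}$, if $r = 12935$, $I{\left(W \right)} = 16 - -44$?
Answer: $\frac{15523}{7757} \approx 2.0012$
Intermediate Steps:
$I{\left(W \right)} = 60$ ($I{\left(W \right)} = 16 + 44 = 60$)
$\frac{46509 + I{\left(108 \right)}}{r + 10336} = \frac{46509 + 60}{12935 + 10336} = \frac{46569}{23271} = 46569 \cdot \frac{1}{23271} = \frac{15523}{7757}$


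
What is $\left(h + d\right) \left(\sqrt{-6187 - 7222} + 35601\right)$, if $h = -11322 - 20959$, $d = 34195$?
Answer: $68140314 + 1914 i \sqrt{13409} \approx 6.814 \cdot 10^{7} + 2.2164 \cdot 10^{5} i$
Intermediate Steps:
$h = -32281$
$\left(h + d\right) \left(\sqrt{-6187 - 7222} + 35601\right) = \left(-32281 + 34195\right) \left(\sqrt{-6187 - 7222} + 35601\right) = 1914 \left(\sqrt{-13409} + 35601\right) = 1914 \left(i \sqrt{13409} + 35601\right) = 1914 \left(35601 + i \sqrt{13409}\right) = 68140314 + 1914 i \sqrt{13409}$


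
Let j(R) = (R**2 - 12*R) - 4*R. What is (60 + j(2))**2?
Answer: 1024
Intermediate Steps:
j(R) = R**2 - 16*R
(60 + j(2))**2 = (60 + 2*(-16 + 2))**2 = (60 + 2*(-14))**2 = (60 - 28)**2 = 32**2 = 1024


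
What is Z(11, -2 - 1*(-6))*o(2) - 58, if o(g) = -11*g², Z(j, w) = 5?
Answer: -278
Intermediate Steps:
Z(11, -2 - 1*(-6))*o(2) - 58 = 5*(-11*2²) - 58 = 5*(-11*4) - 58 = 5*(-44) - 58 = -220 - 58 = -278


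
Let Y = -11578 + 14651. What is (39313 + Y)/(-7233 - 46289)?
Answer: -21193/26761 ≈ -0.79194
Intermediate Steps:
Y = 3073
(39313 + Y)/(-7233 - 46289) = (39313 + 3073)/(-7233 - 46289) = 42386/(-53522) = 42386*(-1/53522) = -21193/26761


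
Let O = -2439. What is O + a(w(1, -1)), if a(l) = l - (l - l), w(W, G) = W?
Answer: -2438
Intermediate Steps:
a(l) = l (a(l) = l - 1*0 = l + 0 = l)
O + a(w(1, -1)) = -2439 + 1 = -2438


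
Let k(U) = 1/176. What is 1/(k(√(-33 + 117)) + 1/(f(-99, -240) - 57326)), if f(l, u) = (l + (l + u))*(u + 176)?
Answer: 2577872/14559 ≈ 177.06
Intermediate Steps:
f(l, u) = (176 + u)*(u + 2*l) (f(l, u) = (u + 2*l)*(176 + u) = (176 + u)*(u + 2*l))
k(U) = 1/176
1/(k(√(-33 + 117)) + 1/(f(-99, -240) - 57326)) = 1/(1/176 + 1/(((-240)² + 176*(-240) + 352*(-99) + 2*(-99)*(-240)) - 57326)) = 1/(1/176 + 1/((57600 - 42240 - 34848 + 47520) - 57326)) = 1/(1/176 + 1/(28032 - 57326)) = 1/(1/176 + 1/(-29294)) = 1/(1/176 - 1/29294) = 1/(14559/2577872) = 2577872/14559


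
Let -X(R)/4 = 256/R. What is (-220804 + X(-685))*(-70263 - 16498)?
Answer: 13122576609876/685 ≈ 1.9157e+10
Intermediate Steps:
X(R) = -1024/R
(-220804 + X(-685))*(-70263 - 16498) = (-220804 - 1024/(-685))*(-70263 - 16498) = (-220804 - 1024*(-1/685))*(-86761) = (-220804 + 1024/685)*(-86761) = -151249716/685*(-86761) = 13122576609876/685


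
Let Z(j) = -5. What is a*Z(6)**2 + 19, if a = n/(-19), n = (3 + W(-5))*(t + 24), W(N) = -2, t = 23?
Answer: -814/19 ≈ -42.842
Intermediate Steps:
n = 47 (n = (3 - 2)*(23 + 24) = 1*47 = 47)
a = -47/19 (a = 47/(-19) = 47*(-1/19) = -47/19 ≈ -2.4737)
a*Z(6)**2 + 19 = -47/19*(-5)**2 + 19 = -47/19*25 + 19 = -1175/19 + 19 = -814/19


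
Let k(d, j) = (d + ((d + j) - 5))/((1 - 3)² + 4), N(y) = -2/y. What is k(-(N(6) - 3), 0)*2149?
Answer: 10745/24 ≈ 447.71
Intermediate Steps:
k(d, j) = -5/8 + d/4 + j/8 (k(d, j) = (d + (-5 + d + j))/((-2)² + 4) = (-5 + j + 2*d)/(4 + 4) = (-5 + j + 2*d)/8 = (-5 + j + 2*d)*(⅛) = -5/8 + d/4 + j/8)
k(-(N(6) - 3), 0)*2149 = (-5/8 + (-(-2/6 - 3))/4 + (⅛)*0)*2149 = (-5/8 + (-(-2*⅙ - 3))/4 + 0)*2149 = (-5/8 + (-(-⅓ - 3))/4 + 0)*2149 = (-5/8 + (-1*(-10/3))/4 + 0)*2149 = (-5/8 + (¼)*(10/3) + 0)*2149 = (-5/8 + ⅚ + 0)*2149 = (5/24)*2149 = 10745/24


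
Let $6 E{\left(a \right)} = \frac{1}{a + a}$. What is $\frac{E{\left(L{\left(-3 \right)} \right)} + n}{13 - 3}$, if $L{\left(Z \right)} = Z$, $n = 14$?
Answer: $\frac{503}{360} \approx 1.3972$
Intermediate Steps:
$E{\left(a \right)} = \frac{1}{12 a}$ ($E{\left(a \right)} = \frac{1}{6 \left(a + a\right)} = \frac{1}{6 \cdot 2 a} = \frac{\frac{1}{2} \frac{1}{a}}{6} = \frac{1}{12 a}$)
$\frac{E{\left(L{\left(-3 \right)} \right)} + n}{13 - 3} = \frac{\frac{1}{12 \left(-3\right)} + 14}{13 - 3} = \frac{\frac{1}{12} \left(- \frac{1}{3}\right) + 14}{13 - 3} = \frac{- \frac{1}{36} + 14}{10} = \frac{503}{36} \cdot \frac{1}{10} = \frac{503}{360}$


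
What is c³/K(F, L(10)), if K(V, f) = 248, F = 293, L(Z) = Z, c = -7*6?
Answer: -9261/31 ≈ -298.74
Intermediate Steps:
c = -42
c³/K(F, L(10)) = (-42)³/248 = -74088*1/248 = -9261/31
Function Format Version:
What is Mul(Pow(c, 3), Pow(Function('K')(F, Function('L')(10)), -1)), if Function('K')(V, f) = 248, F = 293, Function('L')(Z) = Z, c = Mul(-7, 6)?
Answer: Rational(-9261, 31) ≈ -298.74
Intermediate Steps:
c = -42
Mul(Pow(c, 3), Pow(Function('K')(F, Function('L')(10)), -1)) = Mul(Pow(-42, 3), Pow(248, -1)) = Mul(-74088, Rational(1, 248)) = Rational(-9261, 31)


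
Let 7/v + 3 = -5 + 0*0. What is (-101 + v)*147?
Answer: -119805/8 ≈ -14976.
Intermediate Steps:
v = -7/8 (v = 7/(-3 + (-5 + 0*0)) = 7/(-3 + (-5 + 0)) = 7/(-3 - 5) = 7/(-8) = 7*(-⅛) = -7/8 ≈ -0.87500)
(-101 + v)*147 = (-101 - 7/8)*147 = -815/8*147 = -119805/8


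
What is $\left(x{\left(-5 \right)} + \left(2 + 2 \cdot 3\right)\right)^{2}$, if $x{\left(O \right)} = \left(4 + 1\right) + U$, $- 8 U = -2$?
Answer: $\frac{2809}{16} \approx 175.56$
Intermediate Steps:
$U = \frac{1}{4}$ ($U = \left(- \frac{1}{8}\right) \left(-2\right) = \frac{1}{4} \approx 0.25$)
$x{\left(O \right)} = \frac{21}{4}$ ($x{\left(O \right)} = \left(4 + 1\right) + \frac{1}{4} = 5 + \frac{1}{4} = \frac{21}{4}$)
$\left(x{\left(-5 \right)} + \left(2 + 2 \cdot 3\right)\right)^{2} = \left(\frac{21}{4} + \left(2 + 2 \cdot 3\right)\right)^{2} = \left(\frac{21}{4} + \left(2 + 6\right)\right)^{2} = \left(\frac{21}{4} + 8\right)^{2} = \left(\frac{53}{4}\right)^{2} = \frac{2809}{16}$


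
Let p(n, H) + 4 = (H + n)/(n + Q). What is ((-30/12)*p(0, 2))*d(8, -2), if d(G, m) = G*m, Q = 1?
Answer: -80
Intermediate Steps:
p(n, H) = -4 + (H + n)/(1 + n) (p(n, H) = -4 + (H + n)/(n + 1) = -4 + (H + n)/(1 + n))
((-30/12)*p(0, 2))*d(8, -2) = ((-30/12)*((-4 + 2 - 3*0)/(1 + 0)))*(8*(-2)) = ((-30*1/12)*((-4 + 2 + 0)/1))*(-16) = -5*(-2)/2*(-16) = -5/2*(-2)*(-16) = 5*(-16) = -80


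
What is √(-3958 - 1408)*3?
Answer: 3*I*√5366 ≈ 219.76*I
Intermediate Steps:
√(-3958 - 1408)*3 = √(-5366)*3 = (I*√5366)*3 = 3*I*√5366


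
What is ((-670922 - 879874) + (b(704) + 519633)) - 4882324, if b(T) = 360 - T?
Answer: -5913831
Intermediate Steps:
((-670922 - 879874) + (b(704) + 519633)) - 4882324 = ((-670922 - 879874) + ((360 - 1*704) + 519633)) - 4882324 = (-1550796 + ((360 - 704) + 519633)) - 4882324 = (-1550796 + (-344 + 519633)) - 4882324 = (-1550796 + 519289) - 4882324 = -1031507 - 4882324 = -5913831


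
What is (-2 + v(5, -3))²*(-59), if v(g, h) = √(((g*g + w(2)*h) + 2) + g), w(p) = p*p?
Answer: -1416 + 472*√5 ≈ -360.58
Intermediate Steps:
w(p) = p²
v(g, h) = √(2 + g + g² + 4*h) (v(g, h) = √(((g*g + 2²*h) + 2) + g) = √(((g² + 4*h) + 2) + g) = √((2 + g² + 4*h) + g) = √(2 + g + g² + 4*h))
(-2 + v(5, -3))²*(-59) = (-2 + √(2 + 5 + 5² + 4*(-3)))²*(-59) = (-2 + √(2 + 5 + 25 - 12))²*(-59) = (-2 + √20)²*(-59) = (-2 + 2*√5)²*(-59) = -59*(-2 + 2*√5)²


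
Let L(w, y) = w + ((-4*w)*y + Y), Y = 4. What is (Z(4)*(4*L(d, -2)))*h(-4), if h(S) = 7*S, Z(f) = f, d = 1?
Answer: -5824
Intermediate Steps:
L(w, y) = 4 + w - 4*w*y (L(w, y) = w + ((-4*w)*y + 4) = w + (-4*w*y + 4) = w + (4 - 4*w*y) = 4 + w - 4*w*y)
(Z(4)*(4*L(d, -2)))*h(-4) = (4*(4*(4 + 1 - 4*1*(-2))))*(7*(-4)) = (4*(4*(4 + 1 + 8)))*(-28) = (4*(4*13))*(-28) = (4*52)*(-28) = 208*(-28) = -5824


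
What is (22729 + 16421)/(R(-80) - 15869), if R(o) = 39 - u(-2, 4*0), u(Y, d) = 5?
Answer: -7830/3167 ≈ -2.4724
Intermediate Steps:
R(o) = 34 (R(o) = 39 - 1*5 = 39 - 5 = 34)
(22729 + 16421)/(R(-80) - 15869) = (22729 + 16421)/(34 - 15869) = 39150/(-15835) = 39150*(-1/15835) = -7830/3167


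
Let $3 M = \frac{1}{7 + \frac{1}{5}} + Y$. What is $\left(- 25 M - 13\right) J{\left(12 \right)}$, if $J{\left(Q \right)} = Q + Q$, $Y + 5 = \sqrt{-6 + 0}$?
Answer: $\frac{5942}{9} - 200 i \sqrt{6} \approx 660.22 - 489.9 i$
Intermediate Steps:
$Y = -5 + i \sqrt{6}$ ($Y = -5 + \sqrt{-6 + 0} = -5 + \sqrt{-6} = -5 + i \sqrt{6} \approx -5.0 + 2.4495 i$)
$J{\left(Q \right)} = 2 Q$
$M = - \frac{175}{108} + \frac{i \sqrt{6}}{3}$ ($M = \frac{\frac{1}{7 + \frac{1}{5}} - \left(5 - i \sqrt{6}\right)}{3} = \frac{\frac{1}{\frac{36}{5}} - \left(5 - i \sqrt{6}\right)}{3} = \frac{\frac{5}{36} - \left(5 - i \sqrt{6}\right)}{3} = \frac{- \frac{175}{36} + i \sqrt{6}}{3} = - \frac{175}{108} + \frac{i \sqrt{6}}{3} \approx -1.6204 + 0.8165 i$)
$\left(- 25 M - 13\right) J{\left(12 \right)} = \left(- 25 \left(- \frac{175}{108} + \frac{i \sqrt{6}}{3}\right) - 13\right) 2 \cdot 12 = \left(\left(\frac{4375}{108} - \frac{25 i \sqrt{6}}{3}\right) - 13\right) 24 = \left(\frac{2971}{108} - \frac{25 i \sqrt{6}}{3}\right) 24 = \frac{5942}{9} - 200 i \sqrt{6}$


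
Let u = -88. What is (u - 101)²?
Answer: 35721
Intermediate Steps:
(u - 101)² = (-88 - 101)² = (-189)² = 35721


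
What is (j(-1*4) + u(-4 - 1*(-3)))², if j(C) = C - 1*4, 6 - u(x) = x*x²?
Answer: 1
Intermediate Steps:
u(x) = 6 - x³ (u(x) = 6 - x*x² = 6 - x³)
j(C) = -4 + C (j(C) = C - 4 = -4 + C)
(j(-1*4) + u(-4 - 1*(-3)))² = ((-4 - 1*4) + (6 - (-4 - 1*(-3))³))² = ((-4 - 4) + (6 - (-4 + 3)³))² = (-8 + (6 - 1*(-1)³))² = (-8 + (6 - 1*(-1)))² = (-8 + (6 + 1))² = (-8 + 7)² = (-1)² = 1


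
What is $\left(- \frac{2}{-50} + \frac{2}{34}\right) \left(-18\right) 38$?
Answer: $- \frac{28728}{425} \approx -67.595$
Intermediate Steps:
$\left(- \frac{2}{-50} + \frac{2}{34}\right) \left(-18\right) 38 = \left(\left(-2\right) \left(- \frac{1}{50}\right) + 2 \cdot \frac{1}{34}\right) \left(-18\right) 38 = \left(\frac{1}{25} + \frac{1}{17}\right) \left(-18\right) 38 = \frac{42}{425} \left(-18\right) 38 = \left(- \frac{756}{425}\right) 38 = - \frac{28728}{425}$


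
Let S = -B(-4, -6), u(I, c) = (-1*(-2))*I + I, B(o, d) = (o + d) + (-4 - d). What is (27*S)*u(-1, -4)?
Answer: -648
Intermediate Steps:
B(o, d) = -4 + o (B(o, d) = (d + o) + (-4 - d) = -4 + o)
u(I, c) = 3*I (u(I, c) = 2*I + I = 3*I)
S = 8 (S = -(-4 - 4) = -1*(-8) = 8)
(27*S)*u(-1, -4) = (27*8)*(3*(-1)) = 216*(-3) = -648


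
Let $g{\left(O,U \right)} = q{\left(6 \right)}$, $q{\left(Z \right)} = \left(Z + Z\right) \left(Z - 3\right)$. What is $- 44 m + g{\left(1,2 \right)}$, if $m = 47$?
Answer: $-2032$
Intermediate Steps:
$q{\left(Z \right)} = 2 Z \left(-3 + Z\right)$
$g{\left(O,U \right)} = 36$ ($g{\left(O,U \right)} = 2 \cdot 6 \left(-3 + 6\right) = 2 \cdot 6 \cdot 3 = 36$)
$- 44 m + g{\left(1,2 \right)} = \left(-44\right) 47 + 36 = -2068 + 36 = -2032$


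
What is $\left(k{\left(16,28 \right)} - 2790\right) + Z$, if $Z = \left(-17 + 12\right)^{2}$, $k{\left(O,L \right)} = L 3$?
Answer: $-2681$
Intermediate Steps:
$k{\left(O,L \right)} = 3 L$
$Z = 25$ ($Z = \left(-5\right)^{2} = 25$)
$\left(k{\left(16,28 \right)} - 2790\right) + Z = \left(3 \cdot 28 - 2790\right) + 25 = \left(84 - 2790\right) + 25 = -2706 + 25 = -2681$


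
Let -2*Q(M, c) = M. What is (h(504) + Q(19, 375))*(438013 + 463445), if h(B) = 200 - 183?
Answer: 6760935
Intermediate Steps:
h(B) = 17
Q(M, c) = -M/2
(h(504) + Q(19, 375))*(438013 + 463445) = (17 - 1/2*19)*(438013 + 463445) = (17 - 19/2)*901458 = (15/2)*901458 = 6760935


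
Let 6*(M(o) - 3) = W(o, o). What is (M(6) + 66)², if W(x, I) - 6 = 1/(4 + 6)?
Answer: 17648401/3600 ≈ 4902.3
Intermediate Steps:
W(x, I) = 61/10 (W(x, I) = 6 + 1/(4 + 6) = 6 + 1/10 = 6 + ⅒ = 61/10)
M(o) = 241/60 (M(o) = 3 + (⅙)*(61/10) = 3 + 61/60 = 241/60)
(M(6) + 66)² = (241/60 + 66)² = (4201/60)² = 17648401/3600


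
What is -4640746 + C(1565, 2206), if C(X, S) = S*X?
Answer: -1188356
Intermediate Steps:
-4640746 + C(1565, 2206) = -4640746 + 2206*1565 = -4640746 + 3452390 = -1188356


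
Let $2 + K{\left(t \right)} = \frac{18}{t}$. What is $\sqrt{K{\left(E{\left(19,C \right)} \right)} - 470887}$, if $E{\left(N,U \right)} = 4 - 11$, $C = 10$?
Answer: $\frac{3 i \sqrt{2563743}}{7} \approx 686.22 i$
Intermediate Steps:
$E{\left(N,U \right)} = -7$ ($E{\left(N,U \right)} = 4 - 11 = -7$)
$K{\left(t \right)} = -2 + \frac{18}{t}$
$\sqrt{K{\left(E{\left(19,C \right)} \right)} - 470887} = \sqrt{\left(-2 + \frac{18}{-7}\right) - 470887} = \sqrt{\left(-2 + 18 \left(- \frac{1}{7}\right)\right) - 470887} = \sqrt{\left(-2 - \frac{18}{7}\right) - 470887} = \sqrt{- \frac{32}{7} - 470887} = \sqrt{- \frac{3296241}{7}} = \frac{3 i \sqrt{2563743}}{7}$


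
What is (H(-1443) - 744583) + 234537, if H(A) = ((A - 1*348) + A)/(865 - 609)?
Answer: -65287505/128 ≈ -5.1006e+5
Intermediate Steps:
H(A) = -87/64 + A/128 (H(A) = ((A - 348) + A)/256 = ((-348 + A) + A)*(1/256) = (-348 + 2*A)*(1/256) = -87/64 + A/128)
(H(-1443) - 744583) + 234537 = ((-87/64 + (1/128)*(-1443)) - 744583) + 234537 = ((-87/64 - 1443/128) - 744583) + 234537 = (-1617/128 - 744583) + 234537 = -95308241/128 + 234537 = -65287505/128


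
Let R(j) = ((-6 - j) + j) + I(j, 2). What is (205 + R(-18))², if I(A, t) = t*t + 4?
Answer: 42849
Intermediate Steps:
I(A, t) = 4 + t² (I(A, t) = t² + 4 = 4 + t²)
R(j) = 2 (R(j) = ((-6 - j) + j) + (4 + 2²) = -6 + (4 + 4) = -6 + 8 = 2)
(205 + R(-18))² = (205 + 2)² = 207² = 42849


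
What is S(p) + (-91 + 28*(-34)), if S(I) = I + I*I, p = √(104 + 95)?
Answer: -844 + √199 ≈ -829.89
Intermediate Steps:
p = √199 ≈ 14.107
S(I) = I + I²
S(p) + (-91 + 28*(-34)) = √199*(1 + √199) + (-91 + 28*(-34)) = √199*(1 + √199) + (-91 - 952) = √199*(1 + √199) - 1043 = -1043 + √199*(1 + √199)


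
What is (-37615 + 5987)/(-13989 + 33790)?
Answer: -31628/19801 ≈ -1.5973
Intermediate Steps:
(-37615 + 5987)/(-13989 + 33790) = -31628/19801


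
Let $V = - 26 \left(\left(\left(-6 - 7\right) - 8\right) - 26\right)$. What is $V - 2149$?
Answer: $-927$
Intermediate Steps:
$V = 1222$ ($V = - 26 \left(\left(-13 - 8\right) - 26\right) = - 26 \left(-21 - 26\right) = \left(-26\right) \left(-47\right) = 1222$)
$V - 2149 = 1222 - 2149 = -927$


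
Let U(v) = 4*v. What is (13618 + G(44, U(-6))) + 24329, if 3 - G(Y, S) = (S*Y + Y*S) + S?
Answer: 40086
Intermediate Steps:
G(Y, S) = 3 - S - 2*S*Y (G(Y, S) = 3 - ((S*Y + Y*S) + S) = 3 - ((S*Y + S*Y) + S) = 3 - (2*S*Y + S) = 3 - (S + 2*S*Y) = 3 + (-S - 2*S*Y) = 3 - S - 2*S*Y)
(13618 + G(44, U(-6))) + 24329 = (13618 + (3 - 4*(-6) - 2*4*(-6)*44)) + 24329 = (13618 + (3 - 1*(-24) - 2*(-24)*44)) + 24329 = (13618 + (3 + 24 + 2112)) + 24329 = (13618 + 2139) + 24329 = 15757 + 24329 = 40086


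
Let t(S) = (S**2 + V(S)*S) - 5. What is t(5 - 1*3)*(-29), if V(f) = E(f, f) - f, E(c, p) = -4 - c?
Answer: 493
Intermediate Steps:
V(f) = -4 - 2*f (V(f) = (-4 - f) - f = -4 - 2*f)
t(S) = -5 + S**2 + S*(-4 - 2*S) (t(S) = (S**2 + (-4 - 2*S)*S) - 5 = (S**2 + S*(-4 - 2*S)) - 5 = -5 + S**2 + S*(-4 - 2*S))
t(5 - 1*3)*(-29) = (-5 - (5 - 1*3)**2 - 4*(5 - 1*3))*(-29) = (-5 - (5 - 3)**2 - 4*(5 - 3))*(-29) = (-5 - 1*2**2 - 4*2)*(-29) = (-5 - 1*4 - 8)*(-29) = (-5 - 4 - 8)*(-29) = -17*(-29) = 493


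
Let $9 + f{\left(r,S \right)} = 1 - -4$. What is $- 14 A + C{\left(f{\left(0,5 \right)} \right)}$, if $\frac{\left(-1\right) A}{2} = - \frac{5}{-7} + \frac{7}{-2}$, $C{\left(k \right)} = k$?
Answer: $-82$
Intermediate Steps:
$f{\left(r,S \right)} = -4$ ($f{\left(r,S \right)} = -9 + \left(1 - -4\right) = -9 + \left(1 + 4\right) = -9 + 5 = -4$)
$A = \frac{39}{7}$ ($A = - 2 \left(- \frac{5}{-7} + \frac{7}{-2}\right) = - 2 \left(\left(-5\right) \left(- \frac{1}{7}\right) + 7 \left(- \frac{1}{2}\right)\right) = - 2 \left(\frac{5}{7} - \frac{7}{2}\right) = \left(-2\right) \left(- \frac{39}{14}\right) = \frac{39}{7} \approx 5.5714$)
$- 14 A + C{\left(f{\left(0,5 \right)} \right)} = \left(-14\right) \frac{39}{7} - 4 = -78 - 4 = -82$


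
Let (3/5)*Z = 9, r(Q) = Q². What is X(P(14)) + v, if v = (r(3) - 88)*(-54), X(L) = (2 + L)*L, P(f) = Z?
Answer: 4521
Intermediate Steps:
Z = 15 (Z = (5/3)*9 = 15)
P(f) = 15
X(L) = L*(2 + L)
v = 4266 (v = (3² - 88)*(-54) = (9 - 88)*(-54) = -79*(-54) = 4266)
X(P(14)) + v = 15*(2 + 15) + 4266 = 15*17 + 4266 = 255 + 4266 = 4521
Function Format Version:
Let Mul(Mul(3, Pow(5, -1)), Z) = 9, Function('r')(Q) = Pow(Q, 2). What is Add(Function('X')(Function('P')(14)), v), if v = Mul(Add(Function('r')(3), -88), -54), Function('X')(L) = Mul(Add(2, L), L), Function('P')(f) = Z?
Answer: 4521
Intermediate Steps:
Z = 15 (Z = Mul(Rational(5, 3), 9) = 15)
Function('P')(f) = 15
Function('X')(L) = Mul(L, Add(2, L))
v = 4266 (v = Mul(Add(Pow(3, 2), -88), -54) = Mul(Add(9, -88), -54) = Mul(-79, -54) = 4266)
Add(Function('X')(Function('P')(14)), v) = Add(Mul(15, Add(2, 15)), 4266) = Add(Mul(15, 17), 4266) = Add(255, 4266) = 4521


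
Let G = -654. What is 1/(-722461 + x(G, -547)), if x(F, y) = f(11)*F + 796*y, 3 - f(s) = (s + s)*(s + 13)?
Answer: -1/814523 ≈ -1.2277e-6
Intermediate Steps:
f(s) = 3 - 2*s*(13 + s) (f(s) = 3 - (s + s)*(s + 13) = 3 - 2*s*(13 + s))
x(F, y) = -525*F + 796*y (x(F, y) = (3 - 26*11 - 2*11²)*F + 796*y = (3 - 286 - 2*121)*F + 796*y = (3 - 286 - 242)*F + 796*y = -525*F + 796*y)
1/(-722461 + x(G, -547)) = 1/(-722461 + (-525*(-654) + 796*(-547))) = 1/(-722461 + (343350 - 435412)) = 1/(-722461 - 92062) = 1/(-814523) = -1/814523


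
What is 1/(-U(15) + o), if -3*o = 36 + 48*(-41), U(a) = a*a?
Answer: 1/419 ≈ 0.0023866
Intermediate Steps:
U(a) = a²
o = 644 (o = -(36 + 48*(-41))/3 = -(36 - 1968)/3 = -⅓*(-1932) = 644)
1/(-U(15) + o) = 1/(-1*15² + 644) = 1/(-1*225 + 644) = 1/(-225 + 644) = 1/419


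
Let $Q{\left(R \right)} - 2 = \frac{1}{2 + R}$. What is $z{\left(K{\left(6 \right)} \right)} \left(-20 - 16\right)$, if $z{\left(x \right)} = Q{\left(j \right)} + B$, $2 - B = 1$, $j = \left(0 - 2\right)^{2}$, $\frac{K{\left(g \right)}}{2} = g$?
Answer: $-114$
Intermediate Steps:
$K{\left(g \right)} = 2 g$
$j = 4$ ($j = \left(-2\right)^{2} = 4$)
$B = 1$ ($B = 2 - 1 = 1$)
$Q{\left(R \right)} = 2 + \frac{1}{2 + R}$
$z{\left(x \right)} = \frac{19}{6}$ ($z{\left(x \right)} = \frac{5 + 2 \cdot 4}{2 + 4} + 1 = \frac{5 + 8}{6} + 1 = \frac{1}{6} \cdot 13 + 1 = \frac{13}{6} + 1 = \frac{19}{6}$)
$z{\left(K{\left(6 \right)} \right)} \left(-20 - 16\right) = \frac{19 \left(-20 - 16\right)}{6} = \frac{19}{6} \left(-36\right) = -114$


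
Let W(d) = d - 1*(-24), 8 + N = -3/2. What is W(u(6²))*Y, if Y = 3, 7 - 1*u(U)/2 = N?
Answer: 171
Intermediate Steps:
N = -19/2 (N = -8 - 3/2 = -19/2 ≈ -9.5000)
u(U) = 33 (u(U) = 14 - 2*(-19/2) = 14 + 19 = 33)
W(d) = 24 + d (W(d) = d + 24 = 24 + d)
W(u(6²))*Y = (24 + 33)*3 = 57*3 = 171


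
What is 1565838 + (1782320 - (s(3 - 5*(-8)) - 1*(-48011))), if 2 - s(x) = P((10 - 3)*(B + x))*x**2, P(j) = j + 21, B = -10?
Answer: 3766093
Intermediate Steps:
P(j) = 21 + j
s(x) = 2 - x**2*(-49 + 7*x) (s(x) = 2 - (21 + (10 - 3)*(-10 + x))*x**2 = 2 - (21 + 7*(-10 + x))*x**2 = 2 - (21 + (-70 + 7*x))*x**2 = 2 - (-49 + 7*x)*x**2 = 2 - x**2*(-49 + 7*x))
1565838 + (1782320 - (s(3 - 5*(-8)) - 1*(-48011))) = 1565838 + (1782320 - ((2 + 7*(3 - 5*(-8))**2*(7 - (3 - 5*(-8)))) - 1*(-48011))) = 1565838 + (1782320 - ((2 + 7*(3 + 40)**2*(7 - (3 + 40))) + 48011)) = 1565838 + (1782320 - ((2 + 7*43**2*(7 - 1*43)) + 48011)) = 1565838 + (1782320 - ((2 + 7*1849*(7 - 43)) + 48011)) = 1565838 + (1782320 - ((2 + 7*1849*(-36)) + 48011)) = 1565838 + (1782320 - ((2 - 465948) + 48011)) = 1565838 + (1782320 - (-465946 + 48011)) = 1565838 + (1782320 - 1*(-417935)) = 1565838 + (1782320 + 417935) = 1565838 + 2200255 = 3766093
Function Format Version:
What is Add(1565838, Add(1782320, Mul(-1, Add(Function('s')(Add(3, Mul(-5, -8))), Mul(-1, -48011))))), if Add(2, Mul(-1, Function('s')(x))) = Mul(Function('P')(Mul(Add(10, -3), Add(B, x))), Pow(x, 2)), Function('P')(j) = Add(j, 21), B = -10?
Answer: 3766093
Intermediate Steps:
Function('P')(j) = Add(21, j)
Function('s')(x) = Add(2, Mul(-1, Pow(x, 2), Add(-49, Mul(7, x)))) (Function('s')(x) = Add(2, Mul(-1, Mul(Add(21, Mul(Add(10, -3), Add(-10, x))), Pow(x, 2)))) = Add(2, Mul(-1, Mul(Add(21, Mul(7, Add(-10, x))), Pow(x, 2)))) = Add(2, Mul(-1, Mul(Add(21, Add(-70, Mul(7, x))), Pow(x, 2)))) = Add(2, Mul(-1, Mul(Add(-49, Mul(7, x)), Pow(x, 2)))) = Add(2, Mul(-1, Mul(Pow(x, 2), Add(-49, Mul(7, x))))) = Add(2, Mul(-1, Pow(x, 2), Add(-49, Mul(7, x)))))
Add(1565838, Add(1782320, Mul(-1, Add(Function('s')(Add(3, Mul(-5, -8))), Mul(-1, -48011))))) = Add(1565838, Add(1782320, Mul(-1, Add(Add(2, Mul(7, Pow(Add(3, Mul(-5, -8)), 2), Add(7, Mul(-1, Add(3, Mul(-5, -8)))))), Mul(-1, -48011))))) = Add(1565838, Add(1782320, Mul(-1, Add(Add(2, Mul(7, Pow(Add(3, 40), 2), Add(7, Mul(-1, Add(3, 40))))), 48011)))) = Add(1565838, Add(1782320, Mul(-1, Add(Add(2, Mul(7, Pow(43, 2), Add(7, Mul(-1, 43)))), 48011)))) = Add(1565838, Add(1782320, Mul(-1, Add(Add(2, Mul(7, 1849, Add(7, -43))), 48011)))) = Add(1565838, Add(1782320, Mul(-1, Add(Add(2, Mul(7, 1849, -36)), 48011)))) = Add(1565838, Add(1782320, Mul(-1, Add(Add(2, -465948), 48011)))) = Add(1565838, Add(1782320, Mul(-1, Add(-465946, 48011)))) = Add(1565838, Add(1782320, Mul(-1, -417935))) = Add(1565838, Add(1782320, 417935)) = Add(1565838, 2200255) = 3766093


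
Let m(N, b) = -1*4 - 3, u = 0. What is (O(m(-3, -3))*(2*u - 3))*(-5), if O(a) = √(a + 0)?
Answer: 15*I*√7 ≈ 39.686*I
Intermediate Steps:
m(N, b) = -7 (m(N, b) = -4 - 3 = -7)
O(a) = √a
(O(m(-3, -3))*(2*u - 3))*(-5) = (√(-7)*(2*0 - 3))*(-5) = ((I*√7)*(0 - 3))*(-5) = ((I*√7)*(-3))*(-5) = -3*I*√7*(-5) = 15*I*√7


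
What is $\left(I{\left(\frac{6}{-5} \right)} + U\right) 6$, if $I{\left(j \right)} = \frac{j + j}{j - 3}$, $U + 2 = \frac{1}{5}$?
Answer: $- \frac{258}{35} \approx -7.3714$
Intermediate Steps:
$U = - \frac{9}{5}$ ($U = -2 + \frac{1}{5} = - \frac{9}{5} \approx -1.8$)
$I{\left(j \right)} = \frac{2 j}{-3 + j}$
$\left(I{\left(\frac{6}{-5} \right)} + U\right) 6 = \left(\frac{2 \frac{6}{-5}}{-3 + \frac{6}{-5}} - \frac{9}{5}\right) 6 = \left(\frac{2 \cdot 6 \left(- \frac{1}{5}\right)}{-3 + 6 \left(- \frac{1}{5}\right)} - \frac{9}{5}\right) 6 = \left(2 \left(- \frac{6}{5}\right) \frac{1}{-3 - \frac{6}{5}} - \frac{9}{5}\right) 6 = \left(2 \left(- \frac{6}{5}\right) \frac{1}{- \frac{21}{5}} - \frac{9}{5}\right) 6 = \left(2 \left(- \frac{6}{5}\right) \left(- \frac{5}{21}\right) - \frac{9}{5}\right) 6 = \left(\frac{4}{7} - \frac{9}{5}\right) 6 = \left(- \frac{43}{35}\right) 6 = - \frac{258}{35}$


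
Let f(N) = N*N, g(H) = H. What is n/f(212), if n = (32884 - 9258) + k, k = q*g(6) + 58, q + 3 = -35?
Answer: 1466/2809 ≈ 0.52189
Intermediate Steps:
q = -38 (q = -3 - 35 = -38)
f(N) = N²
k = -170 (k = -38*6 + 58 = -228 + 58 = -170)
n = 23456 (n = (32884 - 9258) - 170 = 23626 - 170 = 23456)
n/f(212) = 23456/(212²) = 23456/44944 = 23456*(1/44944) = 1466/2809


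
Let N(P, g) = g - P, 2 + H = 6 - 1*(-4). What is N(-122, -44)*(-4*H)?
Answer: -2496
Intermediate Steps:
H = 8 (H = -2 + (6 - 1*(-4)) = -2 + (6 + 4) = -2 + 10 = 8)
N(-122, -44)*(-4*H) = (-44 - 1*(-122))*(-4*8) = (-44 + 122)*(-32) = 78*(-32) = -2496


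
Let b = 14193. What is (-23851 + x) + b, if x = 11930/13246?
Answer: -63958969/6623 ≈ -9657.1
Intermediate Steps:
x = 5965/6623 (x = 11930*(1/13246) = 5965/6623 ≈ 0.90065)
(-23851 + x) + b = (-23851 + 5965/6623) + 14193 = -157959208/6623 + 14193 = -63958969/6623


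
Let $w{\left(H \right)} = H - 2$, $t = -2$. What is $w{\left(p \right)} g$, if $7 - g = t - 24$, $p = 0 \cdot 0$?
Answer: $-66$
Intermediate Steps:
$p = 0$
$w{\left(H \right)} = -2 + H$
$g = 33$ ($g = 7 - \left(-2 - 24\right) = 7 - -26 = 7 + 26 = 33$)
$w{\left(p \right)} g = \left(-2 + 0\right) 33 = \left(-2\right) 33 = -66$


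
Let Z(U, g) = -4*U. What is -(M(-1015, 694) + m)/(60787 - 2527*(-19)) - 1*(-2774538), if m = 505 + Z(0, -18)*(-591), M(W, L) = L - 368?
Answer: 301869733569/108800 ≈ 2.7745e+6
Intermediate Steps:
M(W, L) = -368 + L
m = 505 (m = 505 - 4*0*(-591) = 505 + 0*(-591) = 505 + 0 = 505)
-(M(-1015, 694) + m)/(60787 - 2527*(-19)) - 1*(-2774538) = -((-368 + 694) + 505)/(60787 - 2527*(-19)) - 1*(-2774538) = -(326 + 505)/(60787 + 48013) + 2774538 = -831/108800 + 2774538 = 301869733569/108800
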